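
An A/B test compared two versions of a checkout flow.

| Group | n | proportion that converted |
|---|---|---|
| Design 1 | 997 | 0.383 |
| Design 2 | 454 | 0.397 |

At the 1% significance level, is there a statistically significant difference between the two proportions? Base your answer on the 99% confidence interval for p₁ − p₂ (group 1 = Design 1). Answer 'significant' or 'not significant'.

Each SE is √(p̂(1−p̂)/n): √(0.3830·0.6170/997) = 0.01540 and √(0.3970·0.6030/454) = 0.02296.
SE(p̂₁ − p̂₂) = √(SE₁² + SE₂²) = √(0.00023716 + 0.0005271616) = 0.02765, since the two samples are independent.
At 99% confidence z* = 2.576; margin = 2.576 × 0.02765 = 0.07123.
The difference is 0.3830 − 0.3970 = -0.0140, so the interval is -0.0140 ± 0.07123 = (-0.08523, 0.05723).
The interval (-0.08523, 0.05723) contains 0, so the difference is not significant.

not significant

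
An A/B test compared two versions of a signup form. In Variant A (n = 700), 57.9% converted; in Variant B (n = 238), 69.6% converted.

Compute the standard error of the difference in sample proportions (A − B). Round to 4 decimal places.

The two standard errors are √(0.5790×0.4210/700) = 0.01866 and √(0.6960×0.3040/238) = 0.02982.
Because the samples are independent, SE_diff = √(0.01866² + 0.02982²) = 0.03518.

0.0352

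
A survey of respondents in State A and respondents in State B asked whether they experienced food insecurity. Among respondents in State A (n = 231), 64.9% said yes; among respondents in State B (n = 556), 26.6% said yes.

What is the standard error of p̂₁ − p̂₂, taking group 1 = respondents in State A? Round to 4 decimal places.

0.0366

The two standard errors are √(0.6490×0.3510/231) = 0.03140 and √(0.2660×0.7340/556) = 0.01874.
Because the samples are independent, SE_diff = √(0.03140² + 0.01874²) = 0.03657.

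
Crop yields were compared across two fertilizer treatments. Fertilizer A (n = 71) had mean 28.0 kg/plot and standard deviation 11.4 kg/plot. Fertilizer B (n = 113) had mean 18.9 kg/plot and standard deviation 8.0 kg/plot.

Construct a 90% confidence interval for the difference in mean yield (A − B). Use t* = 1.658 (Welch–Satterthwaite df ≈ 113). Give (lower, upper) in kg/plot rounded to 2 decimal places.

(6.53, 11.67)

Standard errors of each mean: 11.4/√71 = 1.3529 and 8.0/√113 = 0.7526.
SE(x̄₁ − x̄₂) = √(1.3529² + 0.7526²) = 1.5481 for independent samples with unequal variances.
With t* = 1.658, the margin is 1.658 × 1.5481 = 2.5667.
x̄₁ − x̄₂ = 28.0 − 18.9 = 9.1000; the interval is 9.1000 ± 2.5667 = (6.53, 11.67).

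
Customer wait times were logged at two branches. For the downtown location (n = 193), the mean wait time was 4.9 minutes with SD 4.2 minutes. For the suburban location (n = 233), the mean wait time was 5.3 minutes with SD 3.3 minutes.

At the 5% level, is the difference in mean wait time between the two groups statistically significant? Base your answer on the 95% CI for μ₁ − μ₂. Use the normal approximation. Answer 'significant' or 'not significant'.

not significant

SE₁ = s₁/√n₁ = 4.2/√193 = 0.3023; SE₂ = 3.3/√233 = 0.2162.
Independent samples, unequal variances: SE_diff = √(SE₁² + SE₂²) = √(0.09138529 + 0.04674244) = 0.3717.
z* = 1.960, so margin of error = 1.960 × 0.3717 = 0.7285.
Difference in means = 4.9 − 5.3 = -0.4000.
-0.4000 ± 0.7285 → (-1.1285, 0.3285).
The interval (-1.1285, 0.3285) contains 0, so the difference is not significant.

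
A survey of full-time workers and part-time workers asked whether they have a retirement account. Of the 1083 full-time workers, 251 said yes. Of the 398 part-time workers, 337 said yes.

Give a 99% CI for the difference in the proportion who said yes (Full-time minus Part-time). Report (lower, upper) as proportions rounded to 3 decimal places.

p̂₁ = 251/1083 = 0.2318 and p̂₂ = 337/398 = 0.8467.
SE₁ = √(p̂₁(1−p̂₁)/n₁) = √(0.2318·0.7682/1083) = 0.01282; SE₂ = √(0.8467·0.1533/398) = 0.01806.
Independent samples: SE of the difference = √(SE₁² + SE₂²) = √(0.0001643524 + 0.0003261636) = 0.02215.
z* for 99% confidence is 2.576, so the margin of error is 2.576 × 0.02215 = 0.05706.
Point estimate p̂₁ − p̂₂ = 0.2318 − 0.8467 = -0.6149.
-0.6149 ± 0.05706 → (-0.672, -0.558).

(-0.672, -0.558)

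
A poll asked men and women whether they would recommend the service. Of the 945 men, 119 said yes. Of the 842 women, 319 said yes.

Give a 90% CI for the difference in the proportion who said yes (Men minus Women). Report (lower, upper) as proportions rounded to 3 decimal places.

First, p̂₁ = 119/945 = 0.1259; p̂₂ = 319/842 = 0.3789.
The two standard errors are √(0.1259×0.8741/945) = 0.01079 and √(0.3789×0.6211/842) = 0.01672.
Because the samples are independent, SE_diff = √(0.01079² + 0.01672²) = 0.01990.
Using z* = 1.645 for 90%, ME = 1.645 × 0.01990 = 0.03274.
p̂₁ − p̂₂ = -0.2530; interval -0.2530 ± 0.03274 gives (-0.286, -0.220).

(-0.286, -0.220)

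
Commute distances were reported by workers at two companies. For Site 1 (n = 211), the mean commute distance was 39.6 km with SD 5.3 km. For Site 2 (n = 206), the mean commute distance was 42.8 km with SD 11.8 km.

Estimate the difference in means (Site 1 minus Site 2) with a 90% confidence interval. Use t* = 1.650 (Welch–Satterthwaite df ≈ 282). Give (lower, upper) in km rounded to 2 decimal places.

(-4.68, -1.72)

Standard errors of each mean: 5.3/√211 = 0.3649 and 11.8/√206 = 0.8221.
SE(x̄₁ − x̄₂) = √(0.3649² + 0.8221²) = 0.8994 for independent samples with unequal variances.
With t* = 1.650, the margin is 1.650 × 0.8994 = 1.4840.
x̄₁ − x̄₂ = 39.6 − 42.8 = -3.2000; the interval is -3.2000 ± 1.4840 = (-4.68, -1.72).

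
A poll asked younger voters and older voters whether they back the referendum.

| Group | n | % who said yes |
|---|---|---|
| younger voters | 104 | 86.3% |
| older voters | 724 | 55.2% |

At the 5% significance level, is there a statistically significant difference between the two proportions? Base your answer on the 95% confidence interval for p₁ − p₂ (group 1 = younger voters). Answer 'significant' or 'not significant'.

significant

SE₁ = √(p̂₁(1−p̂₁)/n₁) = √(0.8630·0.1370/104) = 0.03372; SE₂ = √(0.5520·0.4480/724) = 0.01848.
Independent samples: SE of the difference = √(SE₁² + SE₂²) = √(0.0011370384 + 0.0003415104) = 0.03845.
z* for 95% confidence is 1.960, so the margin of error is 1.960 × 0.03845 = 0.07536.
Point estimate p̂₁ − p̂₂ = 0.8630 − 0.5520 = 0.3110.
0.3110 ± 0.07536 → (0.23564, 0.38636).
The interval (0.23564, 0.38636) does not contain 0, so the difference is significant.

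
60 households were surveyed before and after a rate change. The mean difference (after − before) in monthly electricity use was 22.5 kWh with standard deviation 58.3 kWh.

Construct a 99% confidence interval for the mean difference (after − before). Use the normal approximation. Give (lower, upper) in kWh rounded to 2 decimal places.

(3.11, 41.89)

This is a matched-pairs design, so SE = s_d/√n = 58.3/√60 = 7.5265.
Margin = 2.576 × 7.5265 = 19.3883; the interval is 22.5 ± 19.3883 = (3.11, 41.89).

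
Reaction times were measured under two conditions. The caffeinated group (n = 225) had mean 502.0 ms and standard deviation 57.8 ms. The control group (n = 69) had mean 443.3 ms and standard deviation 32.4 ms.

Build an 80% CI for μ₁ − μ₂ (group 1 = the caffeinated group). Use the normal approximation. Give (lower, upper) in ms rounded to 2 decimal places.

(51.67, 65.73)

Standard errors of each mean: 57.8/√225 = 3.8533 and 32.4/√69 = 3.9005.
SE(x̄₁ − x̄₂) = √(3.8533² + 3.9005²) = 5.4829 for independent samples with unequal variances.
With z* = 1.282, the margin is 1.282 × 5.4829 = 7.0291.
x̄₁ − x̄₂ = 502.0 − 443.3 = 58.7000; the interval is 58.7000 ± 7.0291 = (51.67, 65.73).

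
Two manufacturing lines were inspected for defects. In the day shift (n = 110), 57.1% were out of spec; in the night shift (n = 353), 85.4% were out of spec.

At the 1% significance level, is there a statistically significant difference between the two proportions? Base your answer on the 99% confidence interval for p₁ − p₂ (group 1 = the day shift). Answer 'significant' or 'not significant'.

The two standard errors are √(0.5710×0.4290/110) = 0.04719 and √(0.8540×0.1460/353) = 0.01879.
Because the samples are independent, SE_diff = √(0.04719² + 0.01879²) = 0.05079.
Using z* = 2.576 for 99%, ME = 2.576 × 0.05079 = 0.13084.
p̂₁ − p̂₂ = -0.2830; interval -0.2830 ± 0.13084 gives (-0.41384, -0.15216).
The interval (-0.41384, -0.15216) does not contain 0, so the difference is significant.

significant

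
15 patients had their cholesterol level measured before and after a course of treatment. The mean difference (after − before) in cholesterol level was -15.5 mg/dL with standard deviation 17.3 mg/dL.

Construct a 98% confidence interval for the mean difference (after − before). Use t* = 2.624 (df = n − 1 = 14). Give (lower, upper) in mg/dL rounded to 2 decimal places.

Paired design: SE = s_d/√n = 17.3/√15 = 4.4668.
t* = 2.624; margin of error = 2.624 × 4.4668 = 11.7209.
-15.5 ± 11.7209 → (-27.22, -3.78).

(-27.22, -3.78)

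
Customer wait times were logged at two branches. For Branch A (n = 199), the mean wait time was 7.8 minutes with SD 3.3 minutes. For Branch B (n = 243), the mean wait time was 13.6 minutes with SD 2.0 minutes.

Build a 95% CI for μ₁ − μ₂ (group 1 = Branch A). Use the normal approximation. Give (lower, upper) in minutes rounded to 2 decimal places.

(-6.32, -5.28)

Per-group SEs: s₁/√n₁ = 3.3/√199 = 0.2339, s₂/√n₂ = 2.0/√243 = 0.1283.
Unpooled SE of the difference: √(0.05470921 + 0.01646089) = 0.2668.
Margin of error = z* · SE = 1.960 × 0.2668 = 0.5229.
x̄₁ − x̄₂ = 7.8 − 13.6 = -5.8000.
CI: -5.8000 ± 0.5229 = (-6.32, -5.28).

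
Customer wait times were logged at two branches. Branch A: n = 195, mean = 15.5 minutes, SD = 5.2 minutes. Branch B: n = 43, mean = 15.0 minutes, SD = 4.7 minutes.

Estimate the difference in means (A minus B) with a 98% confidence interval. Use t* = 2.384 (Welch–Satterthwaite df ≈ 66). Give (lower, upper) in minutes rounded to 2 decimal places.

SE₁ = s₁/√n₁ = 5.2/√195 = 0.3724; SE₂ = 4.7/√43 = 0.7167.
Independent samples, unequal variances: SE_diff = √(SE₁² + SE₂²) = √(0.13868176 + 0.51365889) = 0.8077.
t* = 2.384, so margin of error = 2.384 × 0.8077 = 1.9256.
Difference in means = 15.5 − 15.0 = 0.5000.
0.5000 ± 1.9256 → (-1.43, 2.43).

(-1.43, 2.43)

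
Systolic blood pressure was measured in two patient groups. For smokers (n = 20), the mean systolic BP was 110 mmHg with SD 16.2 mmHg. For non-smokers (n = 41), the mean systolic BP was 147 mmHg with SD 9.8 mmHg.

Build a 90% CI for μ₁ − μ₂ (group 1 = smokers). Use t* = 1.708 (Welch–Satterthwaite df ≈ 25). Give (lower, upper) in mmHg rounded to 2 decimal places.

(-43.72, -30.28)

Per-group SEs: s₁/√n₁ = 16.2/√20 = 3.6224, s₂/√n₂ = 9.8/√41 = 1.5305.
Unpooled SE of the difference: √(13.12178176 + 2.34243025) = 3.9325.
Margin of error = t* · SE = 1.708 × 3.9325 = 6.7167.
x̄₁ − x̄₂ = 110 − 147 = -37.0000.
CI: -37.0000 ± 6.7167 = (-43.72, -30.28).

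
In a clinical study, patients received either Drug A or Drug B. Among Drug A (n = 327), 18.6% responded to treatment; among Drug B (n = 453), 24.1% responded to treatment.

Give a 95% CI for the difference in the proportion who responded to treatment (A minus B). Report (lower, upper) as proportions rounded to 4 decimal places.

SE₁ = √(p̂₁(1−p̂₁)/n₁) = √(0.1860·0.8140/327) = 0.02152; SE₂ = √(0.2410·0.7590/453) = 0.02009.
Independent samples: SE of the difference = √(SE₁² + SE₂²) = √(0.0004631104 + 0.0004036081) = 0.02944.
z* for 95% confidence is 1.960, so the margin of error is 1.960 × 0.02944 = 0.05770.
Point estimate p̂₁ − p̂₂ = 0.1860 − 0.2410 = -0.0550.
-0.0550 ± 0.05770 → (-0.1127, 0.0027).

(-0.1127, 0.0027)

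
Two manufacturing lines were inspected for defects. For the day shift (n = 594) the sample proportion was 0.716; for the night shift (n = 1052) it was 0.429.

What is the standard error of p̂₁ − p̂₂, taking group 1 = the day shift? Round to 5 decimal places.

Each SE is √(p̂(1−p̂)/n): √(0.7160·0.2840/594) = 0.01850 and √(0.4290·0.5710/1052) = 0.01526.
SE(p̂₁ − p̂₂) = √(SE₁² + SE₂²) = √(0.00034225 + 0.0002328676) = 0.02398, since the two samples are independent.

0.02398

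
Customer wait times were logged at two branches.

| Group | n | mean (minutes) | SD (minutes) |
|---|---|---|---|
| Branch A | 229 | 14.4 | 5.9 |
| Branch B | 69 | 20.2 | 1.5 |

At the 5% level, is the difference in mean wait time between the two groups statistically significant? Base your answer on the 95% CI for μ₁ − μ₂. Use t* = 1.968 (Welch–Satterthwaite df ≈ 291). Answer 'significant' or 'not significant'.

SE₁ = s₁/√n₁ = 5.9/√229 = 0.3899; SE₂ = 1.5/√69 = 0.1806.
Independent samples, unequal variances: SE_diff = √(SE₁² + SE₂²) = √(0.15202201 + 0.03261636) = 0.4297.
t* = 1.968, so margin of error = 1.968 × 0.4297 = 0.8456.
Difference in means = 14.4 − 20.2 = -5.8000.
-5.8000 ± 0.8456 → (-6.6456, -4.9544).
The interval (-6.6456, -4.9544) does not contain 0, so the difference is significant.

significant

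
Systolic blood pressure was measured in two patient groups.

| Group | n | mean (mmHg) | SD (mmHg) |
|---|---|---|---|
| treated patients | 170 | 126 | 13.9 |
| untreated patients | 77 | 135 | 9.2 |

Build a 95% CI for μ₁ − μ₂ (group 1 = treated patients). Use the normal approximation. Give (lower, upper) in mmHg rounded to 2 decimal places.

Per-group SEs: s₁/√n₁ = 13.9/√170 = 1.0661, s₂/√n₂ = 9.2/√77 = 1.0484.
Unpooled SE of the difference: √(1.13656921 + 1.09914256) = 1.4952.
Margin of error = z* · SE = 1.960 × 1.4952 = 2.9306.
x̄₁ − x̄₂ = 126 − 135 = -9.0000.
CI: -9.0000 ± 2.9306 = (-11.93, -6.07).

(-11.93, -6.07)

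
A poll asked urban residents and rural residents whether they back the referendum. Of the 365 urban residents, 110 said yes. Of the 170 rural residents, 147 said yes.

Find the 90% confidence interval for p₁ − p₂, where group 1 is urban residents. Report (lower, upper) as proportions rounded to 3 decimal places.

(-0.622, -0.505)

p̂₁ = 110/365 = 0.3014 and p̂₂ = 147/170 = 0.8647.
SE₁ = √(p̂₁(1−p̂₁)/n₁) = √(0.3014·0.6986/365) = 0.02402; SE₂ = √(0.8647·0.1353/170) = 0.02623.
Independent samples: SE of the difference = √(SE₁² + SE₂²) = √(0.0005769604 + 0.0006880129) = 0.03557.
z* for 90% confidence is 1.645, so the margin of error is 1.645 × 0.03557 = 0.05851.
Point estimate p̂₁ − p̂₂ = 0.3014 − 0.8647 = -0.5633.
-0.5633 ± 0.05851 → (-0.622, -0.505).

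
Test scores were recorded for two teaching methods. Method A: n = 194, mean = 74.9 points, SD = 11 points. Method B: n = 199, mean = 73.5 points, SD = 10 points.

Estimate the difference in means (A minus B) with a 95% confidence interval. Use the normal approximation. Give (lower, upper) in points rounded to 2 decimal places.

(-0.68, 3.48)

Standard errors of each mean: 11/√194 = 0.7898 and 10/√199 = 0.7089.
SE(x̄₁ − x̄₂) = √(0.7898² + 0.7089²) = 1.0613 for independent samples with unequal variances.
With z* = 1.960, the margin is 1.960 × 1.0613 = 2.0801.
x̄₁ − x̄₂ = 74.9 − 73.5 = 1.4000; the interval is 1.4000 ± 2.0801 = (-0.68, 3.48).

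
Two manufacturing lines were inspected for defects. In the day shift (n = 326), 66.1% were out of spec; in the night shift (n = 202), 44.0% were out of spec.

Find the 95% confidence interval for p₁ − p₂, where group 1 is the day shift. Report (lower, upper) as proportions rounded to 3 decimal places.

The two standard errors are √(0.6610×0.3390/326) = 0.02622 and √(0.4400×0.5600/202) = 0.03493.
Because the samples are independent, SE_diff = √(0.02622² + 0.03493²) = 0.04368.
Using z* = 1.960 for 95%, ME = 1.960 × 0.04368 = 0.08561.
p̂₁ − p̂₂ = 0.2210; interval 0.2210 ± 0.08561 gives (0.135, 0.307).

(0.135, 0.307)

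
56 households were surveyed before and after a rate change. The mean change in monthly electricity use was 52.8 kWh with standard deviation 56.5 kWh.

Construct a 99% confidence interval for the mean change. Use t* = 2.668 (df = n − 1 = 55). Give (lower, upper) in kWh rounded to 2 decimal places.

(32.66, 72.94)

This is a matched-pairs design, so SE = s_d/√n = 56.5/√56 = 7.5501.
Margin = 2.668 × 7.5501 = 20.1437; the interval is 52.8 ± 20.1437 = (32.66, 72.94).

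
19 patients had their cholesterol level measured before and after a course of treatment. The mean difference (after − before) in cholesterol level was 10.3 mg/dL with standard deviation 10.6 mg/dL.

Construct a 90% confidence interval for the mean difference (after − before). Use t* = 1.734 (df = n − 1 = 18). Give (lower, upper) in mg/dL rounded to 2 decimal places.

This is a matched-pairs design, so SE = s_d/√n = 10.6/√19 = 2.4318.
Margin = 1.734 × 2.4318 = 4.2167; the interval is 10.3 ± 4.2167 = (6.08, 14.52).

(6.08, 14.52)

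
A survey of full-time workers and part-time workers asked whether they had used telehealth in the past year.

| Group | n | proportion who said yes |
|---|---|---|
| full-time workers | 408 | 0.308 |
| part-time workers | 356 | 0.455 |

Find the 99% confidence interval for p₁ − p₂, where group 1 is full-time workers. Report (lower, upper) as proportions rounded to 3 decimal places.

The two standard errors are √(0.3080×0.6920/408) = 0.02286 and √(0.4550×0.5450/356) = 0.02639.
Because the samples are independent, SE_diff = √(0.02286² + 0.02639²) = 0.03491.
Using z* = 2.576 for 99%, ME = 2.576 × 0.03491 = 0.08993.
p̂₁ − p̂₂ = -0.1470; interval -0.1470 ± 0.08993 gives (-0.237, -0.057).

(-0.237, -0.057)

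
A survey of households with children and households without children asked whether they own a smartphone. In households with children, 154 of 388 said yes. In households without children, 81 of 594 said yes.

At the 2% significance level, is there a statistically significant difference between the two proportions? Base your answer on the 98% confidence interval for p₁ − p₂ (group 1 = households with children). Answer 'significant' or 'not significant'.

significant

Sample proportions: 154/388 = 0.3969, 81/594 = 0.1364.
Each SE is √(p̂(1−p̂)/n): √(0.3969·0.6031/388) = 0.02484 and √(0.1364·0.8636/594) = 0.01408.
SE(p̂₁ − p̂₂) = √(SE₁² + SE₂²) = √(0.0006170256 + 0.0001982464) = 0.02855, since the two samples are independent.
At 98% confidence z* = 2.326; margin = 2.326 × 0.02855 = 0.06641.
The difference is 0.3969 − 0.1364 = 0.2605, so the interval is 0.2605 ± 0.06641 = (0.19409, 0.32691).
The interval (0.19409, 0.32691) does not contain 0, so the difference is significant.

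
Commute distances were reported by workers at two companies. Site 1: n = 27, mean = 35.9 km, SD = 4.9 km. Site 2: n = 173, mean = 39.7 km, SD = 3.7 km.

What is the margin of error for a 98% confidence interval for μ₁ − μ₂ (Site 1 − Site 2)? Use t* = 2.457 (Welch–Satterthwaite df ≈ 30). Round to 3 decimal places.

SE₁ = s₁/√n₁ = 4.9/√27 = 0.9430; SE₂ = 3.7/√173 = 0.2813.
Independent samples, unequal variances: SE_diff = √(SE₁² + SE₂²) = √(0.889249 + 0.07912969) = 0.9841.
t* = 2.457, so margin of error = 2.457 × 0.9841 = 2.4179.

2.418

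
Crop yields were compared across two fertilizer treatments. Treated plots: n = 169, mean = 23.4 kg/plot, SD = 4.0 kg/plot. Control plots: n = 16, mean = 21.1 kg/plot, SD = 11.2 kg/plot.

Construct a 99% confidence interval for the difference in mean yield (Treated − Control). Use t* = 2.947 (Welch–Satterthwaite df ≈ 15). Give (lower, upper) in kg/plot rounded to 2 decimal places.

Standard errors of each mean: 4.0/√169 = 0.3077 and 11.2/√16 = 2.8000.
SE(x̄₁ − x̄₂) = √(0.3077² + 2.8000²) = 2.8169 for independent samples with unequal variances.
With t* = 2.947, the margin is 2.947 × 2.8169 = 8.3014.
x̄₁ − x̄₂ = 23.4 − 21.1 = 2.3000; the interval is 2.3000 ± 8.3014 = (-6.00, 10.60).

(-6.00, 10.60)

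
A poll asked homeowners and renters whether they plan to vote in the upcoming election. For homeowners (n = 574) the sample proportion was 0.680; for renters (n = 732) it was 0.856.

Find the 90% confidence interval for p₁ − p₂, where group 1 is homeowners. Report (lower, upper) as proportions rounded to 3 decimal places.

Each SE is √(p̂(1−p̂)/n): √(0.6800·0.3200/574) = 0.01947 and √(0.8560·0.1440/732) = 0.01298.
SE(p̂₁ − p̂₂) = √(SE₁² + SE₂²) = √(0.0003790809 + 0.0001684804) = 0.02340, since the two samples are independent.
At 90% confidence z* = 1.645; margin = 1.645 × 0.02340 = 0.03849.
The difference is 0.6800 − 0.8560 = -0.1760, so the interval is -0.1760 ± 0.03849 = (-0.214, -0.138).

(-0.214, -0.138)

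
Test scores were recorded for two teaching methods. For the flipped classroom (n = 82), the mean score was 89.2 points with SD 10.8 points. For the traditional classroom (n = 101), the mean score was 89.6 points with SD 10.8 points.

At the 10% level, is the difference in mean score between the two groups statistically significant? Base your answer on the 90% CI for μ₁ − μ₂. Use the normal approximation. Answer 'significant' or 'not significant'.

not significant

Standard errors of each mean: 10.8/√82 = 1.1927 and 10.8/√101 = 1.0746.
SE(x̄₁ − x̄₂) = √(1.1927² + 1.0746²) = 1.6054 for independent samples with unequal variances.
With z* = 1.645, the margin is 1.645 × 1.6054 = 2.6409.
x̄₁ − x̄₂ = 89.2 − 89.6 = -0.4000; the interval is -0.4000 ± 2.6409 = (-3.0409, 2.2409).
The interval (-3.0409, 2.2409) contains 0, so the difference is not significant.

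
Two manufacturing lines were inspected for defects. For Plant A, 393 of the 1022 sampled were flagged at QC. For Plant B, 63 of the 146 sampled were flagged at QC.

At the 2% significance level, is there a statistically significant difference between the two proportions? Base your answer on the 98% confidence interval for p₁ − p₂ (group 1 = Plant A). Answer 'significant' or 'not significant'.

not significant

First, p̂₁ = 393/1022 = 0.3845; p̂₂ = 63/146 = 0.4315.
The two standard errors are √(0.3845×0.6155/1022) = 0.01522 and √(0.4315×0.5685/146) = 0.04099.
Because the samples are independent, SE_diff = √(0.01522² + 0.04099²) = 0.04372.
Using z* = 2.326 for 98%, ME = 2.326 × 0.04372 = 0.10169.
p̂₁ − p̂₂ = -0.0470; interval -0.0470 ± 0.10169 gives (-0.14869, 0.05469).
The interval (-0.14869, 0.05469) contains 0, so the difference is not significant.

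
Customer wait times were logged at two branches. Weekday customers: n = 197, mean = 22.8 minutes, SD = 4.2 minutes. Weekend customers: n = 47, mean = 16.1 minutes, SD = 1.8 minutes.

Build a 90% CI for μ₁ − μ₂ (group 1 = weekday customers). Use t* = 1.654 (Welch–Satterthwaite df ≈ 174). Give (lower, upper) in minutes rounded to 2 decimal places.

Per-group SEs: s₁/√n₁ = 4.2/√197 = 0.2992, s₂/√n₂ = 1.8/√47 = 0.2626.
Unpooled SE of the difference: √(0.08952064 + 0.06895876) = 0.3981.
Margin of error = t* · SE = 1.654 × 0.3981 = 0.6585.
x̄₁ − x̄₂ = 22.8 − 16.1 = 6.7000.
CI: 6.7000 ± 0.6585 = (6.04, 7.36).

(6.04, 7.36)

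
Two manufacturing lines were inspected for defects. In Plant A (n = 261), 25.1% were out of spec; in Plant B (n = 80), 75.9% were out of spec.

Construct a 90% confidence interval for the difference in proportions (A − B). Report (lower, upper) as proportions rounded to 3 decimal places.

Each SE is √(p̂(1−p̂)/n): √(0.2510·0.7490/261) = 0.02684 and √(0.7590·0.2410/80) = 0.04782.
SE(p̂₁ − p̂₂) = √(SE₁² + SE₂²) = √(0.0007203856 + 0.0022867524) = 0.05484, since the two samples are independent.
At 90% confidence z* = 1.645; margin = 1.645 × 0.05484 = 0.09021.
The difference is 0.2510 − 0.7590 = -0.5080, so the interval is -0.5080 ± 0.09021 = (-0.598, -0.418).

(-0.598, -0.418)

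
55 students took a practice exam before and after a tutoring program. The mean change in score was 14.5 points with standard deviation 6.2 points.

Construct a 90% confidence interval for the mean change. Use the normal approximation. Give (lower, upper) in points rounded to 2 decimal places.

Paired design: SE = s_d/√n = 6.2/√55 = 0.8360.
z* = 1.645; margin of error = 1.645 × 0.8360 = 1.3752.
14.5 ± 1.3752 → (13.12, 15.88).

(13.12, 15.88)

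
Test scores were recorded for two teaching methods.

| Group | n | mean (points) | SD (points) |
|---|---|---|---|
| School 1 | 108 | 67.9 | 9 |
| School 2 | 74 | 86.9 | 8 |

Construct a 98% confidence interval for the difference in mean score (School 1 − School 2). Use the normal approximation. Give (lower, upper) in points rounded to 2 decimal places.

(-21.96, -16.04)

Standard errors of each mean: 9/√108 = 0.8660 and 8/√74 = 0.9300.
SE(x̄₁ − x̄₂) = √(0.8660² + 0.9300²) = 1.2708 for independent samples with unequal variances.
With z* = 2.326, the margin is 2.326 × 1.2708 = 2.9559.
x̄₁ − x̄₂ = 67.9 − 86.9 = -19.0000; the interval is -19.0000 ± 2.9559 = (-21.96, -16.04).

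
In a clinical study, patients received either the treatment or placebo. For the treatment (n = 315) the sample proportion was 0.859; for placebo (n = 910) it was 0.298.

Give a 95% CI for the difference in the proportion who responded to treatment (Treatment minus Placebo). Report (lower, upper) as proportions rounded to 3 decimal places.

Each SE is √(p̂(1−p̂)/n): √(0.8590·0.1410/315) = 0.01961 and √(0.2980·0.7020/910) = 0.01516.
SE(p̂₁ − p̂₂) = √(SE₁² + SE₂²) = √(0.0003845521 + 0.0002298256) = 0.02479, since the two samples are independent.
At 95% confidence z* = 1.960; margin = 1.960 × 0.02479 = 0.04859.
The difference is 0.8590 − 0.2980 = 0.5610, so the interval is 0.5610 ± 0.04859 = (0.512, 0.610).

(0.512, 0.610)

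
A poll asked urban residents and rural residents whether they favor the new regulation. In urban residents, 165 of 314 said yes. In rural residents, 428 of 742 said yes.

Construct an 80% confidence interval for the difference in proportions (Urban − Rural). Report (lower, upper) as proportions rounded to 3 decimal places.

(-0.094, -0.008)

First, p̂₁ = 165/314 = 0.5255; p̂₂ = 428/742 = 0.5768.
The two standard errors are √(0.5255×0.4745/314) = 0.02818 and √(0.5768×0.4232/742) = 0.01814.
Because the samples are independent, SE_diff = √(0.02818² + 0.01814²) = 0.03351.
Using z* = 1.282 for 80%, ME = 1.282 × 0.03351 = 0.04296.
p̂₁ − p̂₂ = -0.0513; interval -0.0513 ± 0.04296 gives (-0.094, -0.008).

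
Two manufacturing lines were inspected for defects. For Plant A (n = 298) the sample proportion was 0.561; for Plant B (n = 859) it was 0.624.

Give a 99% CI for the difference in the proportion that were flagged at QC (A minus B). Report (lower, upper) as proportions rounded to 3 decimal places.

The two standard errors are √(0.5610×0.4390/298) = 0.02875 and √(0.6240×0.3760/859) = 0.01653.
Because the samples are independent, SE_diff = √(0.02875² + 0.01653²) = 0.03316.
Using z* = 2.576 for 99%, ME = 2.576 × 0.03316 = 0.08542.
p̂₁ − p̂₂ = -0.0630; interval -0.0630 ± 0.08542 gives (-0.148, 0.022).

(-0.148, 0.022)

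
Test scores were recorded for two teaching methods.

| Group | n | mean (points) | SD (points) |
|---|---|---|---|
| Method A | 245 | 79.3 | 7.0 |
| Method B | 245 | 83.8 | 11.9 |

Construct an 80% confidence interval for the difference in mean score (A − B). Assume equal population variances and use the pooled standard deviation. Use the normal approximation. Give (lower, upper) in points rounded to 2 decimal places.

s_p = √[((n₁−1)s₁² + (n₂−1)s₂²)/(n₁+n₂−2)] = √[(244·7.0² + 244·11.9²)/488] = 9.7624.
SE = 9.7624·√(1/245 + 1/245) = 0.8820.
With z* = 1.282, margin = 1.282 × 0.8820 = 1.1307.
x̄₁ − x̄₂ = 79.3 − 83.8 = -4.5000; interval -4.5000 ± 1.1307 = (-5.63, -3.37).

(-5.63, -3.37)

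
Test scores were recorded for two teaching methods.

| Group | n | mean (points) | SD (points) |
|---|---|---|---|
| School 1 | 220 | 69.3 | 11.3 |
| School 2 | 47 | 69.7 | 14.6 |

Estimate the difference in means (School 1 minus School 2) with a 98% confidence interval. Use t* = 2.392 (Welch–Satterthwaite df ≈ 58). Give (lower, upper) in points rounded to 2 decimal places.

(-5.81, 5.01)

Per-group SEs: s₁/√n₁ = 11.3/√220 = 0.7618, s₂/√n₂ = 14.6/√47 = 2.1296.
Unpooled SE of the difference: √(0.58033924 + 4.53519616) = 2.2618.
Margin of error = t* · SE = 2.392 × 2.2618 = 5.4102.
x̄₁ − x̄₂ = 69.3 − 69.7 = -0.4000.
CI: -0.4000 ± 5.4102 = (-5.81, 5.01).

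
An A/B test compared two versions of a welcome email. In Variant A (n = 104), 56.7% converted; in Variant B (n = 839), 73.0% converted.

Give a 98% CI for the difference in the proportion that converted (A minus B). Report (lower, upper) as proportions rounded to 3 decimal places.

(-0.282, -0.044)

The two standard errors are √(0.5670×0.4330/104) = 0.04859 and √(0.7300×0.2700/839) = 0.01533.
Because the samples are independent, SE_diff = √(0.04859² + 0.01533²) = 0.05095.
Using z* = 2.326 for 98%, ME = 2.326 × 0.05095 = 0.11851.
p̂₁ − p̂₂ = -0.1630; interval -0.1630 ± 0.11851 gives (-0.282, -0.044).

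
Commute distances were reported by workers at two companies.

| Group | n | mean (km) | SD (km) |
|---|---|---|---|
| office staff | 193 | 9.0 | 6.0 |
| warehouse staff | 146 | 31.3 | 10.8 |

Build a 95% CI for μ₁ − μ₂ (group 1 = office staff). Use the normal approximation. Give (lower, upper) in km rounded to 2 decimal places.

(-24.25, -20.35)

Per-group SEs: s₁/√n₁ = 6.0/√193 = 0.4319, s₂/√n₂ = 10.8/√146 = 0.8938.
Unpooled SE of the difference: √(0.18653761 + 0.79887844) = 0.9927.
Margin of error = z* · SE = 1.960 × 0.9927 = 1.9457.
x̄₁ − x̄₂ = 9.0 − 31.3 = -22.3000.
CI: -22.3000 ± 1.9457 = (-24.25, -20.35).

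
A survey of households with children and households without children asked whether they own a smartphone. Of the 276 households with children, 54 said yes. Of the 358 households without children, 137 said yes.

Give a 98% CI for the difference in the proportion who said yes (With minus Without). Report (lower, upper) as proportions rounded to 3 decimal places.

First, p̂₁ = 54/276 = 0.1957; p̂₂ = 137/358 = 0.3827.
The two standard errors are √(0.1957×0.8043/276) = 0.02388 and √(0.3827×0.6173/358) = 0.02569.
Because the samples are independent, SE_diff = √(0.02388² + 0.02569²) = 0.03507.
Using z* = 2.326 for 98%, ME = 2.326 × 0.03507 = 0.08157.
p̂₁ − p̂₂ = -0.1870; interval -0.1870 ± 0.08157 gives (-0.269, -0.105).

(-0.269, -0.105)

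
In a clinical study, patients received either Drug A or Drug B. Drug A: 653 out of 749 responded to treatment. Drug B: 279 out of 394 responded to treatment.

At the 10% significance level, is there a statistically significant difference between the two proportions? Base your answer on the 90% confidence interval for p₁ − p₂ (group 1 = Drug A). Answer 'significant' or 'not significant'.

First, p̂₁ = 653/749 = 0.8718; p̂₂ = 279/394 = 0.7081.
The two standard errors are √(0.8718×0.1282/749) = 0.01222 and √(0.7081×0.2919/394) = 0.02290.
Because the samples are independent, SE_diff = √(0.01222² + 0.02290²) = 0.02596.
Using z* = 1.645 for 90%, ME = 1.645 × 0.02596 = 0.04270.
p̂₁ − p̂₂ = 0.1637; interval 0.1637 ± 0.04270 gives (0.12100, 0.20640).
The interval (0.12100, 0.20640) does not contain 0, so the difference is significant.

significant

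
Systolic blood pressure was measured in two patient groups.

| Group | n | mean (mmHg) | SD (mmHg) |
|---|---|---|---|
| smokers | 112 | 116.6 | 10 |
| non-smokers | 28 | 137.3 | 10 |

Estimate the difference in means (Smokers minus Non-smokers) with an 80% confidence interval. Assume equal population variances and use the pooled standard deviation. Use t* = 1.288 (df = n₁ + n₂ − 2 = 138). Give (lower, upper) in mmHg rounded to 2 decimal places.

(-23.42, -17.98)

s_p = √[((n₁−1)s₁² + (n₂−1)s₂²)/(n₁+n₂−2)] = √[(111·10² + 27·10²)/138] = 10.0000.
SE = 10.0000·√(1/112 + 1/28) = 2.1129.
With t* = 1.288, margin = 1.288 × 2.1129 = 2.7214.
x̄₁ − x̄₂ = 116.6 − 137.3 = -20.7000; interval -20.7000 ± 2.7214 = (-23.42, -17.98).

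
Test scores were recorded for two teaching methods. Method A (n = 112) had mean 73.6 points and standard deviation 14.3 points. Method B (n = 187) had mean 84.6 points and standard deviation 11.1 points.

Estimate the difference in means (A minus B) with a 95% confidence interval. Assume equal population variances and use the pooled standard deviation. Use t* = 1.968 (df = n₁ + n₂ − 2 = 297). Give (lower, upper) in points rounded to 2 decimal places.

(-13.91, -8.09)

s_p = √[((n₁−1)s₁² + (n₂−1)s₂²)/(n₁+n₂−2)] = √[(111·14.3² + 186·11.1²)/297] = 12.3930.
SE = 12.3930·√(1/112 + 1/187) = 1.4808.
With t* = 1.968, margin = 1.968 × 1.4808 = 2.9142.
x̄₁ − x̄₂ = 73.6 − 84.6 = -11.0000; interval -11.0000 ± 2.9142 = (-13.91, -8.09).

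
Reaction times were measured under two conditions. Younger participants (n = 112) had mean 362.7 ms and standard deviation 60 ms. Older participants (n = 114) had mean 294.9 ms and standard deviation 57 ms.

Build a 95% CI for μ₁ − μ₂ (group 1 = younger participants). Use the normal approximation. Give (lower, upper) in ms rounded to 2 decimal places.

Standard errors of each mean: 60/√112 = 5.6695 and 57/√114 = 5.3385.
SE(x̄₁ − x̄₂) = √(5.6695² + 5.3385²) = 7.7873 for independent samples with unequal variances.
With z* = 1.960, the margin is 1.960 × 7.7873 = 15.2631.
x̄₁ − x̄₂ = 362.7 − 294.9 = 67.8000; the interval is 67.8000 ± 15.2631 = (52.54, 83.06).

(52.54, 83.06)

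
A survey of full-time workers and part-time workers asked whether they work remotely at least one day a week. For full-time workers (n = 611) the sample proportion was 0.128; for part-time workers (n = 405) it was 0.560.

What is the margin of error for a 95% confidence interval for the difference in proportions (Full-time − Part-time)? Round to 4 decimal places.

The two standard errors are √(0.1280×0.8720/611) = 0.01352 and √(0.5600×0.4400/405) = 0.02467.
Because the samples are independent, SE_diff = √(0.01352² + 0.02467²) = 0.02813.
Using z* = 1.960 for 95%, ME = 1.960 × 0.02813 = 0.05513.

0.0551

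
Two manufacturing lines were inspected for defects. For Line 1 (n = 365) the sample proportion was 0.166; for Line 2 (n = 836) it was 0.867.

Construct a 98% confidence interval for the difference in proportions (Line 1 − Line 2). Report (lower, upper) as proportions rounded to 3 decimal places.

(-0.754, -0.648)

SE₁ = √(p̂₁(1−p̂₁)/n₁) = √(0.1660·0.8340/365) = 0.01948; SE₂ = √(0.8670·0.1330/836) = 0.01174.
Independent samples: SE of the difference = √(SE₁² + SE₂²) = √(0.0003794704 + 0.0001378276) = 0.02274.
z* for 98% confidence is 2.326, so the margin of error is 2.326 × 0.02274 = 0.05289.
Point estimate p̂₁ − p̂₂ = 0.1660 − 0.8670 = -0.7010.
-0.7010 ± 0.05289 → (-0.754, -0.648).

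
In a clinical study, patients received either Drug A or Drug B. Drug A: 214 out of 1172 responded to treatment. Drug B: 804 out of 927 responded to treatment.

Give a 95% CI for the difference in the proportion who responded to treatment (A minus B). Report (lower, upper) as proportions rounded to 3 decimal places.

Sample proportions: 214/1172 = 0.1826, 804/927 = 0.8673.
Each SE is √(p̂(1−p̂)/n): √(0.1826·0.8174/1172) = 0.01129 and √(0.8673·0.1327/927) = 0.01114.
SE(p̂₁ − p̂₂) = √(SE₁² + SE₂²) = √(0.0001274641 + 0.0001240996) = 0.01586, since the two samples are independent.
At 95% confidence z* = 1.960; margin = 1.960 × 0.01586 = 0.03109.
The difference is 0.1826 − 0.8673 = -0.6847, so the interval is -0.6847 ± 0.03109 = (-0.716, -0.654).

(-0.716, -0.654)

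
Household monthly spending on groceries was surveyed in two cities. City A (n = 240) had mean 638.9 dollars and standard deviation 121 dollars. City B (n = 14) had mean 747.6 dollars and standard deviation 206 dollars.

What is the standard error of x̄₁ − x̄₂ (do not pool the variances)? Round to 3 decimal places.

SE₁ = s₁/√n₁ = 121/√240 = 7.8105; SE₂ = 206/√14 = 55.0558.
Independent samples, unequal variances: SE_diff = √(SE₁² + SE₂²) = √(61.00391025 + 3031.14111364) = 55.6071.

55.607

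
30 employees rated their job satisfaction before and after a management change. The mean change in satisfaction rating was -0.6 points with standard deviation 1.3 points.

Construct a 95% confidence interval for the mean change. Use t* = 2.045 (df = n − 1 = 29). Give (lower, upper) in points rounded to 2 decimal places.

Paired design: SE = s_d/√n = 1.3/√30 = 0.2373.
t* = 2.045; margin of error = 2.045 × 0.2373 = 0.4853.
-0.6 ± 0.4853 → (-1.09, -0.11).

(-1.09, -0.11)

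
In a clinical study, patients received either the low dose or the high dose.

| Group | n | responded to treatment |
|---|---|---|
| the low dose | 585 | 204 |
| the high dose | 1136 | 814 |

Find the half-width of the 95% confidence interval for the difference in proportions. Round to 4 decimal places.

0.0467

p̂₁ = 204/585 = 0.3487 and p̂₂ = 814/1136 = 0.7165.
SE₁ = √(p̂₁(1−p̂₁)/n₁) = √(0.3487·0.6513/585) = 0.01970; SE₂ = √(0.7165·0.2835/1136) = 0.01337.
Independent samples: SE of the difference = √(SE₁² + SE₂²) = √(0.00038809 + 0.0001787569) = 0.02381.
z* for 95% confidence is 1.960, so the margin of error is 1.960 × 0.02381 = 0.04667.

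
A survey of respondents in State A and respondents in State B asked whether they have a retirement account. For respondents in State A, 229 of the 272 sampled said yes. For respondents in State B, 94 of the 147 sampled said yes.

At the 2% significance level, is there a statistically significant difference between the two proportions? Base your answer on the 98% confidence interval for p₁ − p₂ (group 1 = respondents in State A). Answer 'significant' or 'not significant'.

significant

Sample proportions: 229/272 = 0.8419, 94/147 = 0.6395.
Each SE is √(p̂(1−p̂)/n): √(0.8419·0.1581/272) = 0.02212 and √(0.6395·0.3605/147) = 0.03960.
SE(p̂₁ − p̂₂) = √(SE₁² + SE₂²) = √(0.0004892944 + 0.00156816) = 0.04536, since the two samples are independent.
At 98% confidence z* = 2.326; margin = 2.326 × 0.04536 = 0.10551.
The difference is 0.8419 − 0.6395 = 0.2024, so the interval is 0.2024 ± 0.10551 = (0.09689, 0.30791).
The interval (0.09689, 0.30791) does not contain 0, so the difference is significant.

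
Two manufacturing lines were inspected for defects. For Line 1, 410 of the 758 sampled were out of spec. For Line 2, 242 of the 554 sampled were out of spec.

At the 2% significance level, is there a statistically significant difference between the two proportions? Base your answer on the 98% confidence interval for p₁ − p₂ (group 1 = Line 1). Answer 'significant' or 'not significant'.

significant

p̂₁ = 410/758 = 0.5409 and p̂₂ = 242/554 = 0.4368.
SE₁ = √(p̂₁(1−p̂₁)/n₁) = √(0.5409·0.4591/758) = 0.01810; SE₂ = √(0.4368·0.5632/554) = 0.02107.
Independent samples: SE of the difference = √(SE₁² + SE₂²) = √(0.00032761 + 0.0004439449) = 0.02778.
z* for 98% confidence is 2.326, so the margin of error is 2.326 × 0.02778 = 0.06462.
Point estimate p̂₁ − p̂₂ = 0.5409 − 0.4368 = 0.1041.
0.1041 ± 0.06462 → (0.03948, 0.16872).
The interval (0.03948, 0.16872) does not contain 0, so the difference is significant.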